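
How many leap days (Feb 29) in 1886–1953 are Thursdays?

Leap years in 1886–1953: 16 of them.
Feb 29 weekday advances by 5 (mod 7) from one leap year to the next four years later (or differs when a century non-leap intervenes).
Leap-day weekdays: 1888:Wed 1892:Mon 1896:Sat 1904:Mon 1908:Sat 1912:Thu✓ 1916:Tue 1920:Sun 1924:Fri 1928:Wed 1932:Mon 1936:Sat 1940:Thu✓ 1944:Tue 1948:Sun 1952:Fri
Thursday: 1912, 1940 → 2.

2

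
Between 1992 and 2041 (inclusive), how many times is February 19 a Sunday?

7

Track February 19's weekday year by year (advancing +1, or +2 across a Feb 29):
  1992: Wed  1993: Fri (+2)  1994: Sat (+1)  1995: Sun (+1) ✓  1996: Mon (+1)
  1997: Wed (+2)  1998: Thu (+1)  1999: Fri (+1)  2000: Sat (+1)  2001: Mon (+2)
  2002: Tue (+1)  2003: Wed (+1)  2004: Thu (+1)  2005: Sat (+2)  … (22 more years) …
  2028: Sat (+1)  2029: Mon (+2)  2030: Tue (+1)  2031: Wed (+1)  2032: Thu (+1)
  2033: Sat (+2)  2034: Sun (+1) ✓  2035: Mon (+1)  2036: Tue (+1)  2037: Thu (+2)
  2038: Fri (+1)  2039: Sat (+1)  2040: Sun (+1) ✓  2041: Tue (+2)
Sunday years: 1995, 2006, 2012, 2017, 2023, 2034, 2040 — 7 in total.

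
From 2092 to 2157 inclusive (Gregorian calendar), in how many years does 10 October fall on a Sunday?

10

Track 10 October's weekday year by year (advancing +1, or +2 across a Feb 29):
  2092: Fri  2093: Sat (+1)  2094: Sun (+1) ✓  2095: Mon (+1)  2096: Wed (+2)
  2097: Thu (+1)  2098: Fri (+1)  2099: Sat (+1)  2100: Sun (+1) ✓  2101: Mon (+1)
  2102: Tue (+1)  2103: Wed (+1)  2104: Fri (+2)  2105: Sat (+1)  … (38 more years) …
  2144: Sat (+2)  2145: Sun (+1) ✓  2146: Mon (+1)  2147: Tue (+1)  2148: Thu (+2)
  2149: Fri (+1)  2150: Sat (+1)  2151: Sun (+1) ✓  2152: Tue (+2)  2153: Wed (+1)
  2154: Thu (+1)  2155: Fri (+1)  2156: Sun (+2) ✓  2157: Mon (+1)
Sunday years: 2094, 2100, 2106, 2117, 2123, 2128, 2134, 2145, 2151, 2156 — 10 in total.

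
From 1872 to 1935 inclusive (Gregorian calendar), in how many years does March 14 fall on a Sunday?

8

Track March 14's weekday year by year (advancing +1, or +2 across a Feb 29):
  1872: Thu  1873: Fri (+1)  1874: Sat (+1)  1875: Sun (+1) ✓  1876: Tue (+2)
  1877: Wed (+1)  1878: Thu (+1)  1879: Fri (+1)  1880: Sun (+2) ✓  1881: Mon (+1)
  1882: Tue (+1)  1883: Wed (+1)  1884: Fri (+2)  1885: Sat (+1)  … (36 more years) …
  1922: Tue (+1)  1923: Wed (+1)  1924: Fri (+2)  1925: Sat (+1)  1926: Sun (+1) ✓
  1927: Mon (+1)  1928: Wed (+2)  1929: Thu (+1)  1930: Fri (+1)  1931: Sat (+1)
  1932: Mon (+2)  1933: Tue (+1)  1934: Wed (+1)  1935: Thu (+1)
Sunday years: 1875, 1880, 1886, 1897, 1909, 1915, 1920, 1926 — 8 in total.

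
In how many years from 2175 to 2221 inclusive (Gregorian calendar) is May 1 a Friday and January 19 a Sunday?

1

Check each year's weekday for May 1 and January 19:
  2175: Mon/Thu  2176: Wed/Fri  2177: Thu/Sun  2178: Fri/Mon  2179: Sat/Tue  2180: Mon/Wed  2181: Tue/Fri  2182: Wed/Sat  2183: Thu/Sun  2184: Sat/Mon  2185: Sun/Wed  2186: Mon/Thu  2187: Tue/Fri  2188: Thu/Sat  …(19 more)…  2208: Sun/Tue  2209: Mon/Thu  2210: Tue/Fri  2211: Wed/Sat  2212: Fri/Sun ✓  2213: Sat/Tue  2214: Sun/Wed  2215: Mon/Thu  2216: Wed/Fri  2217: Thu/Sun  2218: Fri/Mon  2219: Sat/Tue  2220: Mon/Wed  2221: Tue/Fri
Both conditions hold in: 2212 — 1.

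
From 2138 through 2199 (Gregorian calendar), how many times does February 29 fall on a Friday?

Leap years in 2138–2199: 15 of them.
Feb 29 weekday advances by 5 (mod 7) from one leap year to the next four years later (or differs when a century non-leap intervenes).
Leap-day weekdays: 2140:Mon 2144:Sat 2148:Thu 2152:Tue 2156:Sun 2160:Fri✓ 2164:Wed 2168:Mon 2172:Sat 2176:Thu 2180:Tue 2184:Sun 2188:Fri✓ 2192:Wed 2196:Mon
Friday: 2160, 2188 → 2.

2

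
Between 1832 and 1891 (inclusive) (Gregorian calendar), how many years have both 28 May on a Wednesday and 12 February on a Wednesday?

Check each year's weekday for 28 May and 12 February:
  1832: Mon/Sun  1833: Tue/Tue  1834: Wed/Wed ✓  1835: Thu/Thu  1836: Sat/Fri  1837: Sun/Sun  1838: Mon/Mon  1839: Tue/Tue  1840: Thu/Wed  1841: Fri/Fri  1842: Sat/Sat  1843: Sun/Sun  1844: Tue/Mon  1845: Wed/Wed ✓  …(32 more)…  1878: Tue/Tue  1879: Wed/Wed ✓  1880: Fri/Thu  1881: Sat/Sat  1882: Sun/Sun  1883: Mon/Mon  1884: Wed/Tue  1885: Thu/Thu  1886: Fri/Fri  1887: Sat/Sat  1888: Mon/Sun  1889: Tue/Tue  1890: Wed/Wed ✓  1891: Thu/Thu
Both conditions hold in: 1834, 1845, 1851, 1862, 1873, 1879, 1890 — 7.

7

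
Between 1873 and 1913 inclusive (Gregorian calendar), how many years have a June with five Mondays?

12

June has 30 days; it has five Mondays when Monday falls among the first (month-length − 28) days — i.e. when June 1 is one of Monday/Sunday.
June 1 by year: 1873:Sun✓ 1874:Mon✓ 1875:Tue 1876:Thu 1877:Fri 1878:Sat 1879:Sun✓ 1880:Tue 1881:Wed 1882:Thu 1883:Fri 1884:Sun✓ 1885:Mon✓ 1886:Tue 1887:Wed …(11 more)… 1899:Thu 1900:Fri 1901:Sat 1902:Sun✓ 1903:Mon✓ 1904:Wed 1905:Thu 1906:Fri 1907:Sat 1908:Mon✓ 1909:Tue 1910:Wed 1911:Thu 1912:Sat 1913:Sun✓
Years with five Mondays: 1873, 1874, 1879, 1884, 1885, 1890, 1891, 1896, 1902, 1903, 1908, 1913 → 12.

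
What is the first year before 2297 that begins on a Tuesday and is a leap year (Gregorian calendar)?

2284

Jan 1 advances by 2 weekdays after a leap year and by 1 after a common year.
2297: Jan 1 is Friday.
2296: Wednesday (leap)
2295: Tuesday
2294: Monday
2293: Sunday
2292: Friday (leap)
2291: Thursday
2290: Wednesday
2289: Tuesday
2288: Sunday (leap)
2287: Saturday
2286: Friday
2285: Thursday
2284: Tuesday (leap)
2284 begins on a Tuesday and is a leap year.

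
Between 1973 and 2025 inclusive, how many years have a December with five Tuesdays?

23

December has 31 days; it has five Tuesdays when Tuesday falls among the first (month-length − 28) days — i.e. when December 1 is one of Tuesday/Monday/Sunday.
December 1 by year: 1973:Sat 1974:Sun✓ 1975:Mon✓ 1976:Wed 1977:Thu 1978:Fri 1979:Sat 1980:Mon✓ 1981:Tue✓ 1982:Wed 1983:Thu 1984:Sat 1985:Sun✓ 1986:Mon✓ 1987:Tue✓ …(23 more)… 2011:Thu 2012:Sat 2013:Sun✓ 2014:Mon✓ 2015:Tue✓ 2016:Thu 2017:Fri 2018:Sat 2019:Sun✓ 2020:Tue✓ 2021:Wed 2022:Thu 2023:Fri 2024:Sun✓ 2025:Mon✓
Years with five Tuesdays: 1974, 1975, 1980, 1981, 1985, 1986, 1987, 1991, 1992, 1996, 1997, 1998, 2002, 2003, 2008, 2009, 2013, 2014, 2015, 2019, 2020, 2024, 2025 → 23.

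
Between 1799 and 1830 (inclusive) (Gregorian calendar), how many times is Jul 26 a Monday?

Track Jul 26's weekday year by year (advancing +1, or +2 across a Feb 29):
  1799: Fri  1800: Sat (+1)  1801: Sun (+1)  1802: Mon (+1) ✓  1803: Tue (+1)
  1804: Thu (+2)  1805: Fri (+1)  1806: Sat (+1)  1807: Sun (+1)  1808: Tue (+2)
  1809: Wed (+1)  1810: Thu (+1)  1811: Fri (+1)  1812: Sun (+2)  … (4 more years) …
  1817: Sat (+1)  1818: Sun (+1)  1819: Mon (+1) ✓  1820: Wed (+2)  1821: Thu (+1)
  1822: Fri (+1)  1823: Sat (+1)  1824: Mon (+2) ✓  1825: Tue (+1)  1826: Wed (+1)
  1827: Thu (+1)  1828: Sat (+2)  1829: Sun (+1)  1830: Mon (+1) ✓
Monday years: 1802, 1813, 1819, 1824, 1830 — 5 in total.

5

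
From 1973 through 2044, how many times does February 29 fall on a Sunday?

3

Leap years in 1973–2044: 18 of them.
Feb 29 weekday advances by 5 (mod 7) from one leap year to the next four years later (or differs when a century non-leap intervenes).
Leap-day weekdays: 1976:Sun✓ 1980:Fri 1984:Wed 1988:Mon 1992:Sat 1996:Thu 2000:Tue 2004:Sun✓ 2008:Fri 2012:Wed 2016:Mon 2020:Sat 2024:Thu 2028:Tue 2032:Sun✓ 2036:Fri 2040:Wed 2044:Mon
Sunday: 1976, 2004, 2032 → 3.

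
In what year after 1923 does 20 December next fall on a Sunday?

1925

From one year to the next, a fixed date's weekday advances by 1, or by 2 when a Feb 29 lies between the two dates.
1923: December 20 is Thursday.
1924: Saturday (+2)
1925: Sunday (+1)
20 December falls on a Sunday in 1925.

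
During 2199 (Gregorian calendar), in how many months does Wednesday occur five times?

4

A month of length L has five Wednesdays iff its first Wednesday is on day ≤ L−28 (so day 1–3 in a 31-day month, 1–2 in a 30-day month, day 1 in a leap February).
Checking each month of 2199: Jan starts Tue (31d) ✓; Feb starts Fri (28d); Mar starts Fri (31d); Apr starts Mon (30d); May starts Wed (31d) ✓; Jun starts Sat (30d); Jul starts Mon (31d) ✓; Aug starts Thu (31d); Sep starts Sun (30d); Oct starts Tue (31d) ✓; Nov starts Fri (30d); Dec starts Sun (31d).
Five-Wednesday months: January, May, July, October → 4.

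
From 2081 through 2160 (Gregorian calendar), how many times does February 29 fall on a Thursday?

2

Leap years in 2081–2160: 19 of them.
Feb 29 weekday advances by 5 (mod 7) from one leap year to the next four years later (or differs when a century non-leap intervenes).
Leap-day weekdays: 2084:Tue 2088:Sun 2092:Fri 2096:Wed 2104:Fri 2108:Wed 2112:Mon 2116:Sat 2120:Thu✓ 2124:Tue 2128:Sun 2132:Fri 2136:Wed 2140:Mon 2144:Sat 2148:Thu✓ 2152:Tue 2156:Sun 2160:Fri
Thursday: 2120, 2148 → 2.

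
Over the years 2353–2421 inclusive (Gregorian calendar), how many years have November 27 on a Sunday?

10

Track November 27's weekday year by year (advancing +1, or +2 across a Feb 29):
  2353: Fri  2354: Sat (+1)  2355: Sun (+1) ✓  2356: Tue (+2)  2357: Wed (+1)
  2358: Thu (+1)  2359: Fri (+1)  2360: Sun (+2) ✓  2361: Mon (+1)  2362: Tue (+1)
  2363: Wed (+1)  2364: Fri (+2)  2365: Sat (+1)  2366: Sun (+1) ✓  … (41 more years) …
  2408: Thu (+2)  2409: Fri (+1)  2410: Sat (+1)  2411: Sun (+1) ✓  2412: Tue (+2)
  2413: Wed (+1)  2414: Thu (+1)  2415: Fri (+1)  2416: Sun (+2) ✓  2417: Mon (+1)
  2418: Tue (+1)  2419: Wed (+1)  2420: Fri (+2)  2421: Sat (+1)
Sunday years: 2355, 2360, 2366, 2377, 2383, 2388, 2394, 2405, 2411, 2416 — 10 in total.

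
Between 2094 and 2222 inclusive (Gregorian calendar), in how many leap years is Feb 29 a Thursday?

4

Leap years in 2094–2222: 30 of them.
Feb 29 weekday advances by 5 (mod 7) from one leap year to the next four years later (or differs when a century non-leap intervenes).
Leap-day weekdays: 2096:Wed 2104:Fri 2108:Wed 2112:Mon 2116:Sat 2120:Thu✓ 2124:Tue 2128:Sun 2132:Fri 2136:Wed 2140:Mon 2144:Sat 2148:Thu✓ …(4 more)… 2168:Mon 2172:Sat 2176:Thu✓ 2180:Tue 2184:Sun 2188:Fri 2192:Wed 2196:Mon 2204:Wed 2208:Mon 2212:Sat 2216:Thu✓ 2220:Tue
Thursday: 2120, 2148, 2176, 2216 → 4.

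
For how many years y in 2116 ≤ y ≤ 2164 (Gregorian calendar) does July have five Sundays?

July has 31 days; it has five Sundays when Sunday falls among the first (month-length − 28) days — i.e. when July 1 is one of Sunday/Saturday/Friday.
July 1 by year: 2116:Wed 2117:Thu 2118:Fri✓ 2119:Sat✓ 2120:Mon 2121:Tue 2122:Wed 2123:Thu 2124:Sat✓ 2125:Sun✓ 2126:Mon 2127:Tue 2128:Thu 2129:Fri✓ 2130:Sat✓ …(19 more)… 2150:Wed 2151:Thu 2152:Sat✓ 2153:Sun✓ 2154:Mon 2155:Tue 2156:Thu 2157:Fri✓ 2158:Sat✓ 2159:Sun✓ 2160:Tue 2161:Wed 2162:Thu 2163:Fri✓ 2164:Sun✓
Years with five Sundays: 2118, 2119, 2124, 2125, 2129, 2130, 2131, 2135, 2136, 2140, 2141, 2142, 2146, 2147, 2152, 2153, 2157, 2158, 2159, 2163, 2164 → 21.

21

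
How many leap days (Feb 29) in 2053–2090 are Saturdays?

1

Leap years in 2053–2090: 9 of them.
Feb 29 weekday advances by 5 (mod 7) from one leap year to the next four years later (or differs when a century non-leap intervenes).
Leap-day weekdays: 2056:Tue 2060:Sun 2064:Fri 2068:Wed 2072:Mon 2076:Sat✓ 2080:Thu 2084:Tue 2088:Sun
Saturday: 2076 → 1.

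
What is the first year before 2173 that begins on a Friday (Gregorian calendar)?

2168

Jan 1 advances by 2 weekdays after a leap year and by 1 after a common year.
2173: Jan 1 is Friday.
2172: Wednesday (leap)
2171: Tuesday
2170: Monday
2169: Sunday
2168: Friday (leap)
2168 begins on a Friday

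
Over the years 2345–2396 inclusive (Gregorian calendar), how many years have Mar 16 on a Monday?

Track Mar 16's weekday year by year (advancing +1, or +2 across a Feb 29):
  2345: Fri  2346: Sat (+1)  2347: Sun (+1)  2348: Tue (+2)  2349: Wed (+1)
  2350: Thu (+1)  2351: Fri (+1)  2352: Sun (+2)  2353: Mon (+1) ✓  2354: Tue (+1)
  2355: Wed (+1)  2356: Fri (+2)  2357: Sat (+1)  2358: Sun (+1)  … (24 more years) …
  2383: Wed (+1)  2384: Fri (+2)  2385: Sat (+1)  2386: Sun (+1)  2387: Mon (+1) ✓
  2388: Wed (+2)  2389: Thu (+1)  2390: Fri (+1)  2391: Sat (+1)  2392: Mon (+2) ✓
  2393: Tue (+1)  2394: Wed (+1)  2395: Thu (+1)  2396: Sat (+2)
Monday years: 2353, 2359, 2364, 2370, 2381, 2387, 2392 — 7 in total.

7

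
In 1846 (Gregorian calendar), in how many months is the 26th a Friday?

Check the 26th of each month of 1846: Jan 26: Mon, Feb 26: Thu, Mar 26: Thu, Apr 26: Sun, May 26: Tue, Jun 26: Fri, Jul 26: Sun, Aug 26: Wed, Sep 26: Sat, Oct 26: Mon, Nov 26: Thu, Dec 26: Sat.
Friday occurs in June — 1 month.

1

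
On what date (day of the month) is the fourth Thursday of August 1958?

August 1, 1958 is a Friday, so the first Thursday is the 7th.
The fourth Thursday is 7 + 21 = 28.

28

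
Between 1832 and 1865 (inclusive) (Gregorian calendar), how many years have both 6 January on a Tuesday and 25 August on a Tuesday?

4

Check each year's weekday for 6 January and 25 August:
  1832: Fri/Sat  1833: Sun/Sun  1834: Mon/Mon  1835: Tue/Tue ✓  1836: Wed/Thu  1837: Fri/Fri  1838: Sat/Sat  1839: Sun/Sun  1840: Mon/Tue  1841: Wed/Wed  1842: Thu/Thu  1843: Fri/Fri  1844: Sat/Sun  1845: Mon/Mon  …(6 more)…  1852: Tue/Wed  1853: Thu/Thu  1854: Fri/Fri  1855: Sat/Sat  1856: Sun/Mon  1857: Tue/Tue ✓  1858: Wed/Wed  1859: Thu/Thu  1860: Fri/Sat  1861: Sun/Sun  1862: Mon/Mon  1863: Tue/Tue ✓  1864: Wed/Thu  1865: Fri/Fri
Both conditions hold in: 1835, 1846, 1857, 1863 — 4.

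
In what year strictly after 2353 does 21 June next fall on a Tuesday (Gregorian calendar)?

2355

From one year to the next, a fixed date's weekday advances by 1, or by 2 when a Feb 29 lies between the two dates.
2353: June 21 is Sunday.
2354: Monday (+1)
2355: Tuesday (+1)
21 June falls on a Tuesday in 2355.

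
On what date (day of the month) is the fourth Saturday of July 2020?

July 1, 2020 is a Wednesday, so the first Saturday is the 4th.
The fourth Saturday is 4 + 21 = 25.

25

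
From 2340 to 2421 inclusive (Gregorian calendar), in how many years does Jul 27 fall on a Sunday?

Track Jul 27's weekday year by year (advancing +1, or +2 across a Feb 29):
  2340: Sat  2341: Sun (+1) ✓  2342: Mon (+1)  2343: Tue (+1)  2344: Thu (+2)
  2345: Fri (+1)  2346: Sat (+1)  2347: Sun (+1) ✓  2348: Tue (+2)  2349: Wed (+1)
  2350: Thu (+1)  2351: Fri (+1)  2352: Sun (+2) ✓  2353: Mon (+1)  … (54 more years) …
  2408: Sun (+2) ✓  2409: Mon (+1)  2410: Tue (+1)  2411: Wed (+1)  2412: Fri (+2)
  2413: Sat (+1)  2414: Sun (+1) ✓  2415: Mon (+1)  2416: Wed (+2)  2417: Thu (+1)
  2418: Fri (+1)  2419: Sat (+1)  2420: Mon (+2)  2421: Tue (+1)
Sunday years: 2341, 2347, 2352, 2358, 2369, 2375, 2380, 2386, 2397, 2403, 2408, 2414 — 12 in total.

12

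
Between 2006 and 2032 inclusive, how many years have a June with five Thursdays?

7

June has 30 days; it has five Thursdays when Thursday falls among the first (month-length − 28) days — i.e. when June 1 is one of Thursday/Wednesday.
June 1 by year: 2006:Thu✓ 2007:Fri 2008:Sun 2009:Mon 2010:Tue 2011:Wed✓ 2012:Fri 2013:Sat 2014:Sun 2015:Mon 2016:Wed✓ 2017:Thu✓ 2018:Fri 2019:Sat 2020:Mon 2021:Tue 2022:Wed✓ 2023:Thu✓ 2024:Sat 2025:Sun 2026:Mon 2027:Tue 2028:Thu✓ 2029:Fri 2030:Sat 2031:Sun 2032:Tue
Years with five Thursdays: 2006, 2011, 2016, 2017, 2022, 2023, 2028 → 7.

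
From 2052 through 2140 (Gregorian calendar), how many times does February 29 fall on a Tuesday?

3

Leap years in 2052–2140: 22 of them.
Feb 29 weekday advances by 5 (mod 7) from one leap year to the next four years later (or differs when a century non-leap intervenes).
Leap-day weekdays: 2052:Thu 2056:Tue✓ 2060:Sun 2064:Fri 2068:Wed 2072:Mon 2076:Sat 2080:Thu 2084:Tue✓ 2088:Sun 2092:Fri 2096:Wed 2104:Fri 2108:Wed 2112:Mon 2116:Sat 2120:Thu 2124:Tue✓ 2128:Sun 2132:Fri 2136:Wed 2140:Mon
Tuesday: 2056, 2084, 2124 → 3.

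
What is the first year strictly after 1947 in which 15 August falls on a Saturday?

From one year to the next, a fixed date's weekday advances by 1, or by 2 when a Feb 29 lies between the two dates.
1947: August 15 is Friday.
1948: Sunday (+2)
1949: Monday (+1)
1950: Tuesday (+1)
1951: Wednesday (+1)
1952: Friday (+2)
1953: Saturday (+1)
15 August falls on a Saturday in 1953.

1953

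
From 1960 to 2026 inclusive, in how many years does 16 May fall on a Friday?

9

Track 16 May's weekday year by year (advancing +1, or +2 across a Feb 29):
  1960: Mon  1961: Tue (+1)  1962: Wed (+1)  1963: Thu (+1)  1964: Sat (+2)
  1965: Sun (+1)  1966: Mon (+1)  1967: Tue (+1)  1968: Thu (+2)  1969: Fri (+1) ✓
  1970: Sat (+1)  1971: Sun (+1)  1972: Tue (+2)  1973: Wed (+1)  … (39 more years) …
  2013: Thu (+1)  2014: Fri (+1) ✓  2015: Sat (+1)  2016: Mon (+2)  2017: Tue (+1)
  2018: Wed (+1)  2019: Thu (+1)  2020: Sat (+2)  2021: Sun (+1)  2022: Mon (+1)
  2023: Tue (+1)  2024: Thu (+2)  2025: Fri (+1) ✓  2026: Sat (+1)
Friday years: 1969, 1975, 1980, 1986, 1997, 2003, 2008, 2014, 2025 — 9 in total.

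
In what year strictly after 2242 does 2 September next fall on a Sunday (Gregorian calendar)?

2249

From one year to the next, a fixed date's weekday advances by 1, or by 2 when a Feb 29 lies between the two dates.
2242: September 2 is Friday.
2243: Saturday (+1)
2244: Monday (+2)
2245: Tuesday (+1)
2246: Wednesday (+1)
2247: Thursday (+1)
2248: Saturday (+2)
2249: Sunday (+1)
2 September falls on a Sunday in 2249.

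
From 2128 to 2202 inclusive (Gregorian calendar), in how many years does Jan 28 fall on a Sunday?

10

Track Jan 28's weekday year by year (advancing +1, or +2 across a Feb 29):
  2128: Wed  2129: Fri (+2)  2130: Sat (+1)  2131: Sun (+1) ✓  2132: Mon (+1)
  2133: Wed (+2)  2134: Thu (+1)  2135: Fri (+1)  2136: Sat (+1)  2137: Mon (+2)
  2138: Tue (+1)  2139: Wed (+1)  2140: Thu (+1)  2141: Sat (+2)  … (47 more years) …
  2189: Wed (+2)  2190: Thu (+1)  2191: Fri (+1)  2192: Sat (+1)  2193: Mon (+2)
  2194: Tue (+1)  2195: Wed (+1)  2196: Thu (+1)  2197: Sat (+2)  2198: Sun (+1) ✓
  2199: Mon (+1)  2200: Tue (+1)  2201: Wed (+1)  2202: Thu (+1)
Sunday years: 2131, 2142, 2148, 2153, 2159, 2170, 2176, 2181, 2187, 2198 — 10 in total.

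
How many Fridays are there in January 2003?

January 2003 has 31 days and begins on Wednesday.
The first Friday is January 3.
Fridays fall on 3, 10, 17, 24, 31 — that's 5.

5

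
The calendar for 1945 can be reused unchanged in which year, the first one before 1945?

Two years share a calendar iff Jan 1 falls on the same weekday and both are leap or both are common. 1945: Jan 1 is Monday, common year.
1944: Jan 1 Saturday, leap
1943: Jan 1 Friday, common
1942: Jan 1 Thursday, common
1941: Jan 1 Wednesday, common
1940: Jan 1 Monday, leap
1939: Jan 1 Sunday, common
1938: Jan 1 Saturday, common
1937: Jan 1 Friday, common
1936: Jan 1 Wednesday, leap
1935: Jan 1 Tuesday, common
1934: Jan 1 Monday, common
1934 matches on both conditions.

1934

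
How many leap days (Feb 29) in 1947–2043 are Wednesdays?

Leap years in 1947–2043: 24 of them.
Feb 29 weekday advances by 5 (mod 7) from one leap year to the next four years later (or differs when a century non-leap intervenes).
Leap-day weekdays: 1948:Sun 1952:Fri 1956:Wed✓ 1960:Mon 1964:Sat 1968:Thu 1972:Tue 1976:Sun 1980:Fri 1984:Wed✓ 1988:Mon 1992:Sat 1996:Thu 2000:Tue 2004:Sun 2008:Fri 2012:Wed✓ 2016:Mon 2020:Sat 2024:Thu 2028:Tue 2032:Sun 2036:Fri 2040:Wed✓
Wednesday: 1956, 1984, 2012, 2040 → 4.

4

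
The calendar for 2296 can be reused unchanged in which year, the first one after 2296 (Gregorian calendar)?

Two years share a calendar iff Jan 1 falls on the same weekday and both are leap or both are common. 2296: Jan 1 is Wednesday, leap year.
2297: Jan 1 Friday, common
2298: Jan 1 Saturday, common
2299: Jan 1 Sunday, common
2300: Jan 1 Monday, common
2301: Jan 1 Tuesday, common
2302: Jan 1 Wednesday, common
2303: Jan 1 Thursday, common
2304: Jan 1 Friday, leap
2305: Jan 1 Sunday, common
2306: Jan 1 Monday, common
2307: Jan 1 Tuesday, common
2308: Jan 1 Wednesday, leap
2308 matches on both conditions.

2308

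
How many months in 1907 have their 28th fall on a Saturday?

2

Check the 28th of each month of 1907: Jan 28: Mon, Feb 28: Thu, Mar 28: Thu, Apr 28: Sun, May 28: Tue, Jun 28: Fri, Jul 28: Sun, Aug 28: Wed, Sep 28: Sat, Oct 28: Mon, Nov 28: Thu, Dec 28: Sat.
Saturday occurs in September, December — 2 months.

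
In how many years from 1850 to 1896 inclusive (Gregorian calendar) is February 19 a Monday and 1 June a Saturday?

1

Check each year's weekday for February 19 and 1 June:
  1850: Tue/Sat  1851: Wed/Sun  1852: Thu/Tue  1853: Sat/Wed  1854: Sun/Thu  1855: Mon/Fri  1856: Tue/Sun  1857: Thu/Mon  1858: Fri/Tue  1859: Sat/Wed  1860: Sun/Fri  1861: Tue/Sat  1862: Wed/Sun  1863: Thu/Mon  …(19 more)…  1883: Mon/Fri  1884: Tue/Sun  1885: Thu/Mon  1886: Fri/Tue  1887: Sat/Wed  1888: Sun/Fri  1889: Tue/Sat  1890: Wed/Sun  1891: Thu/Mon  1892: Fri/Wed  1893: Sun/Thu  1894: Mon/Fri  1895: Tue/Sat  1896: Wed/Mon
Both conditions hold in: 1872 — 1.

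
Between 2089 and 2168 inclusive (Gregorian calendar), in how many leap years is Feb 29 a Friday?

4

Leap years in 2089–2168: 19 of them.
Feb 29 weekday advances by 5 (mod 7) from one leap year to the next four years later (or differs when a century non-leap intervenes).
Leap-day weekdays: 2092:Fri✓ 2096:Wed 2104:Fri✓ 2108:Wed 2112:Mon 2116:Sat 2120:Thu 2124:Tue 2128:Sun 2132:Fri✓ 2136:Wed 2140:Mon 2144:Sat 2148:Thu 2152:Tue 2156:Sun 2160:Fri✓ 2164:Wed 2168:Mon
Friday: 2092, 2104, 2132, 2160 → 4.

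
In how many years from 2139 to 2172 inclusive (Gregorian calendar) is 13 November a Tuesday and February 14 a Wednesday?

4

Check each year's weekday for 13 November and February 14:
  2139: Fri/Sat  2140: Sun/Sun  2141: Mon/Tue  2142: Tue/Wed ✓  2143: Wed/Thu  2144: Fri/Fri  2145: Sat/Sun  2146: Sun/Mon  2147: Mon/Tue  2148: Wed/Wed  2149: Thu/Fri  2150: Fri/Sat  2151: Sat/Sun  2152: Mon/Mon  …(6 more)…  2159: Tue/Wed ✓  2160: Thu/Thu  2161: Fri/Sat  2162: Sat/Sun  2163: Sun/Mon  2164: Tue/Tue  2165: Wed/Thu  2166: Thu/Fri  2167: Fri/Sat  2168: Sun/Sun  2169: Mon/Tue  2170: Tue/Wed ✓  2171: Wed/Thu  2172: Fri/Fri
Both conditions hold in: 2142, 2153, 2159, 2170 — 4.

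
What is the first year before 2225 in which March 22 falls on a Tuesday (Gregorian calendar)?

From one year to the next, a fixed date's weekday advances by 1, or by 2 when a Feb 29 lies between the two dates.
2225: March 22 is Tuesday.
2224: Monday (−1)
2223: Saturday (−2)
2222: Friday (−1)
2221: Thursday (−1)
2220: Wednesday (−1)
2219: Monday (−2)
2218: Sunday (−1)
2217: Saturday (−1)
2216: Friday (−1)
2215: Wednesday (−2)
2214: Tuesday (−1)
March 22 falls on a Tuesday in 2214.

2214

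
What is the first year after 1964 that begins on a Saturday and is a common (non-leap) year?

Jan 1 advances by 2 weekdays after a leap year and by 1 after a common year.
1964: Jan 1 is Wednesday (leap).
1965: Friday
1966: Saturday
1966 begins on a Saturday and is a common year.

1966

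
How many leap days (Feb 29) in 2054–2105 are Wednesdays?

2

Leap years in 2054–2105: 12 of them.
Feb 29 weekday advances by 5 (mod 7) from one leap year to the next four years later (or differs when a century non-leap intervenes).
Leap-day weekdays: 2056:Tue 2060:Sun 2064:Fri 2068:Wed✓ 2072:Mon 2076:Sat 2080:Thu 2084:Tue 2088:Sun 2092:Fri 2096:Wed✓ 2104:Fri
Wednesday: 2068, 2096 → 2.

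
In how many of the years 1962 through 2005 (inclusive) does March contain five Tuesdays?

March has 31 days; it has five Tuesdays when Tuesday falls among the first (month-length − 28) days — i.e. when March 1 is one of Tuesday/Monday/Sunday.
March 1 by year: 1962:Thu 1963:Fri 1964:Sun✓ 1965:Mon✓ 1966:Tue✓ 1967:Wed 1968:Fri 1969:Sat 1970:Sun✓ 1971:Mon✓ 1972:Wed 1973:Thu 1974:Fri 1975:Sat 1976:Mon✓ …(14 more)… 1991:Fri 1992:Sun✓ 1993:Mon✓ 1994:Tue✓ 1995:Wed 1996:Fri 1997:Sat 1998:Sun✓ 1999:Mon✓ 2000:Wed 2001:Thu 2002:Fri 2003:Sat 2004:Mon✓ 2005:Tue✓
Years with five Tuesdays: 1964, 1965, 1966, 1970, 1971, 1976, 1977, 1981, 1982, 1983, 1987, 1988, 1992, 1993, 1994, 1998, 1999, 2004, 2005 → 19.

19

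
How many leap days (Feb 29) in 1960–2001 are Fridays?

1

Leap years in 1960–2001: 11 of them.
Feb 29 weekday advances by 5 (mod 7) from one leap year to the next four years later (or differs when a century non-leap intervenes).
Leap-day weekdays: 1960:Mon 1964:Sat 1968:Thu 1972:Tue 1976:Sun 1980:Fri✓ 1984:Wed 1988:Mon 1992:Sat 1996:Thu 2000:Tue
Friday: 1980 → 1.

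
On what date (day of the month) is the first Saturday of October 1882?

7

October 1, 1882 is a Sunday, so the first Saturday is the 7th.
The first Saturday is 7 + 0 = 7.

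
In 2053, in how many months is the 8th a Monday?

2

Check the 8th of each month of 2053: Jan 8: Wed, Feb 8: Sat, Mar 8: Sat, Apr 8: Tue, May 8: Thu, Jun 8: Sun, Jul 8: Tue, Aug 8: Fri, Sep 8: Mon, Oct 8: Wed, Nov 8: Sat, Dec 8: Mon.
Monday occurs in September, December — 2 months.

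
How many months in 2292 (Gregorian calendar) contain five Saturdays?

A month of length L has five Saturdays iff its first Saturday is on day ≤ L−28 (so day 1–3 in a 31-day month, 1–2 in a 30-day month, day 1 in a leap February).
Checking each month of 2292: Jan starts Fri (31d) ✓; Feb starts Mon (29d); Mar starts Tue (31d); Apr starts Fri (30d) ✓; May starts Sun (31d); Jun starts Wed (30d); Jul starts Fri (31d) ✓; Aug starts Mon (31d); Sep starts Thu (30d); Oct starts Sat (31d) ✓; Nov starts Tue (30d); Dec starts Thu (31d) ✓.
Five-Saturday months: January, April, July, October, December → 5.

5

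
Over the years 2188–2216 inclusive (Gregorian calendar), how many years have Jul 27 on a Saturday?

Track Jul 27's weekday year by year (advancing +1, or +2 across a Feb 29):
  2188: Sun  2189: Mon (+1)  2190: Tue (+1)  2191: Wed (+1)  2192: Fri (+2)
  2193: Sat (+1) ✓  2194: Sun (+1)  2195: Mon (+1)  2196: Wed (+2)  2197: Thu (+1)
  2198: Fri (+1)  2199: Sat (+1) ✓  2200: Sun (+1)  2201: Mon (+1)  2202: Tue (+1)
  2203: Wed (+1)  2204: Fri (+2)  2205: Sat (+1) ✓  2206: Sun (+1)  2207: Mon (+1)
  2208: Wed (+2)  2209: Thu (+1)  2210: Fri (+1)  2211: Sat (+1) ✓  2212: Mon (+2)
  2213: Tue (+1)  2214: Wed (+1)  2215: Thu (+1)  2216: Sat (+2) ✓
Saturday years: 2193, 2199, 2205, 2211, 2216 — 5 in total.

5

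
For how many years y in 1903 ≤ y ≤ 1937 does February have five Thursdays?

1

February has 28 days (29 in leap years); it has five Thursdays when Thursday falls among the first (month-length − 28) days — i.e. when February 1 is Thursday in a leap year (never in a common year).
February 1 by year: 1903:Sun 1904:Mon 1905:Wed 1906:Thu 1907:Fri 1908:Sat 1909:Mon 1910:Tue 1911:Wed 1912:Thu✓ 1913:Sat 1914:Sun 1915:Mon 1916:Tue 1917:Thu …(5 more)… 1923:Thu 1924:Fri 1925:Sun 1926:Mon 1927:Tue 1928:Wed 1929:Fri 1930:Sat 1931:Sun 1932:Mon 1933:Wed 1934:Thu 1935:Fri 1936:Sat 1937:Mon
Years with five Thursdays: 1912 → 1.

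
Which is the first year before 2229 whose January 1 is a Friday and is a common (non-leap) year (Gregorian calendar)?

Jan 1 advances by 2 weekdays after a leap year and by 1 after a common year.
2229: Jan 1 is Thursday.
2228: Tuesday (leap)
2227: Monday
2226: Sunday
2225: Saturday
2224: Thursday (leap)
2223: Wednesday
2222: Tuesday
2221: Monday
2220: Saturday (leap)
2219: Friday
2219 begins on a Friday and is a common year.

2219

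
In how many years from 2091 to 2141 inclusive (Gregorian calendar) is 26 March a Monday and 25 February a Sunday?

5

Check each year's weekday for 26 March and 25 February:
  2091: Mon/Sun ✓  2092: Wed/Mon  2093: Thu/Wed  2094: Fri/Thu  2095: Sat/Fri  2096: Mon/Sat  2097: Tue/Mon  2098: Wed/Tue  2099: Thu/Wed  2100: Fri/Thu  2101: Sat/Fri  2102: Sun/Sat  2103: Mon/Sun ✓  2104: Wed/Mon  …(23 more)…  2128: Fri/Wed  2129: Sat/Fri  2130: Sun/Sat  2131: Mon/Sun ✓  2132: Wed/Mon  2133: Thu/Wed  2134: Fri/Thu  2135: Sat/Fri  2136: Mon/Sat  2137: Tue/Mon  2138: Wed/Tue  2139: Thu/Wed  2140: Sat/Thu  2141: Sun/Sat
Both conditions hold in: 2091, 2103, 2114, 2125, 2131 — 5.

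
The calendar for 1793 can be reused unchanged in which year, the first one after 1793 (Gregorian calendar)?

1799

Two years share a calendar iff Jan 1 falls on the same weekday and both are leap or both are common. 1793: Jan 1 is Tuesday, common year.
1794: Jan 1 Wednesday, common
1795: Jan 1 Thursday, common
1796: Jan 1 Friday, leap
1797: Jan 1 Sunday, common
1798: Jan 1 Monday, common
1799: Jan 1 Tuesday, common
1799 matches on both conditions.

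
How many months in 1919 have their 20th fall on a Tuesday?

Check the 20th of each month of 1919: Jan 20: Mon, Feb 20: Thu, Mar 20: Thu, Apr 20: Sun, May 20: Tue, Jun 20: Fri, Jul 20: Sun, Aug 20: Wed, Sep 20: Sat, Oct 20: Mon, Nov 20: Thu, Dec 20: Sat.
Tuesday occurs in May — 1 month.

1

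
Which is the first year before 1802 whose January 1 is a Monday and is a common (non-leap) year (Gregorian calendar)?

1798

Jan 1 advances by 2 weekdays after a leap year and by 1 after a common year.
1802: Jan 1 is Friday.
1801: Thursday
1800: Wednesday
1799: Tuesday
1798: Monday
1798 begins on a Monday and is a common year.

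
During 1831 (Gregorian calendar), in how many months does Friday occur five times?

4

A month of length L has five Fridays iff its first Friday is on day ≤ L−28 (so day 1–3 in a 31-day month, 1–2 in a 30-day month, day 1 in a leap February).
Checking each month of 1831: Jan starts Sat (31d); Feb starts Tue (28d); Mar starts Tue (31d); Apr starts Fri (30d) ✓; May starts Sun (31d); Jun starts Wed (30d); Jul starts Fri (31d) ✓; Aug starts Mon (31d); Sep starts Thu (30d) ✓; Oct starts Sat (31d); Nov starts Tue (30d); Dec starts Thu (31d) ✓.
Five-Friday months: April, July, September, December → 4.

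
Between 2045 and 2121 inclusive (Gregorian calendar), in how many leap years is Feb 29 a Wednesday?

Leap years in 2045–2121: 18 of them.
Feb 29 weekday advances by 5 (mod 7) from one leap year to the next four years later (or differs when a century non-leap intervenes).
Leap-day weekdays: 2048:Sat 2052:Thu 2056:Tue 2060:Sun 2064:Fri 2068:Wed✓ 2072:Mon 2076:Sat 2080:Thu 2084:Tue 2088:Sun 2092:Fri 2096:Wed✓ 2104:Fri 2108:Wed✓ 2112:Mon 2116:Sat 2120:Thu
Wednesday: 2068, 2096, 2108 → 3.

3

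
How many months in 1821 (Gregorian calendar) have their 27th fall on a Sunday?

1

Check the 27th of each month of 1821: Jan 27: Sat, Feb 27: Tue, Mar 27: Tue, Apr 27: Fri, May 27: Sun, Jun 27: Wed, Jul 27: Fri, Aug 27: Mon, Sep 27: Thu, Oct 27: Sat, Nov 27: Tue, Dec 27: Thu.
Sunday occurs in May — 1 month.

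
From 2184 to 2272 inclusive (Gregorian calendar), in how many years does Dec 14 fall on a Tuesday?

12

Track Dec 14's weekday year by year (advancing +1, or +2 across a Feb 29):
  2184: Tue ✓  2185: Wed (+1)  2186: Thu (+1)  2187: Fri (+1)  2188: Sun (+2)
  2189: Mon (+1)  2190: Tue (+1) ✓  2191: Wed (+1)  2192: Fri (+2)  2193: Sat (+1)
  2194: Sun (+1)  2195: Mon (+1)  2196: Wed (+2)  2197: Thu (+1)  … (61 more years) …
  2259: Wed (+1)  2260: Fri (+2)  2261: Sat (+1)  2262: Sun (+1)  2263: Mon (+1)
  2264: Wed (+2)  2265: Thu (+1)  2266: Fri (+1)  2267: Sat (+1)  2268: Mon (+2)
  2269: Tue (+1) ✓  2270: Wed (+1)  2271: Thu (+1)  2272: Sat (+2)
Tuesday years: 2184, 2190, 2202, 2213, 2219, 2224, 2230, 2241, 2247, 2252, 2258, 2269 — 12 in total.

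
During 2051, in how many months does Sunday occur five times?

A month of length L has five Sundays iff its first Sunday is on day ≤ L−28 (so day 1–3 in a 31-day month, 1–2 in a 30-day month, day 1 in a leap February).
Checking each month of 2051: Jan starts Sun (31d) ✓; Feb starts Wed (28d); Mar starts Wed (31d); Apr starts Sat (30d) ✓; May starts Mon (31d); Jun starts Thu (30d); Jul starts Sat (31d) ✓; Aug starts Tue (31d); Sep starts Fri (30d); Oct starts Sun (31d) ✓; Nov starts Wed (30d); Dec starts Fri (31d) ✓.
Five-Sunday months: January, April, July, October, December → 5.

5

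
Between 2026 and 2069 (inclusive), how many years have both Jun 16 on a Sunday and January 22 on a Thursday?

0

Check each year's weekday for Jun 16 and January 22:
  2026: Tue/Thu  2027: Wed/Fri  2028: Fri/Sat  2029: Sat/Mon  2030: Sun/Tue  2031: Mon/Wed  2032: Wed/Thu  2033: Thu/Sat  2034: Fri/Sun  2035: Sat/Mon  2036: Mon/Tue  2037: Tue/Thu  2038: Wed/Fri  2039: Thu/Sat  …(16 more)…  2056: Fri/Sat  2057: Sat/Mon  2058: Sun/Tue  2059: Mon/Wed  2060: Wed/Thu  2061: Thu/Sat  2062: Fri/Sun  2063: Sat/Mon  2064: Mon/Tue  2065: Tue/Thu  2066: Wed/Fri  2067: Thu/Sat  2068: Sat/Sun  2069: Sun/Tue
Both conditions hold in: no year — 0.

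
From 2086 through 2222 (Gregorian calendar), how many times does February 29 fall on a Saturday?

4

Leap years in 2086–2222: 32 of them.
Feb 29 weekday advances by 5 (mod 7) from one leap year to the next four years later (or differs when a century non-leap intervenes).
Leap-day weekdays: 2088:Sun 2092:Fri 2096:Wed 2104:Fri 2108:Wed 2112:Mon 2116:Sat✓ 2120:Thu 2124:Tue 2128:Sun 2132:Fri 2136:Wed 2140:Mon …(6 more)… 2168:Mon 2172:Sat✓ 2176:Thu 2180:Tue 2184:Sun 2188:Fri 2192:Wed 2196:Mon 2204:Wed 2208:Mon 2212:Sat✓ 2216:Thu 2220:Tue
Saturday: 2116, 2144, 2172, 2212 → 4.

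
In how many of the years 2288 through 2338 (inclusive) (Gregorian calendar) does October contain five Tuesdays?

23

October has 31 days; it has five Tuesdays when Tuesday falls among the first (month-length − 28) days — i.e. when October 1 is one of Tuesday/Monday/Sunday.
October 1 by year: 2288:Mon✓ 2289:Tue✓ 2290:Wed 2291:Thu 2292:Sat 2293:Sun✓ 2294:Mon✓ 2295:Tue✓ 2296:Thu 2297:Fri 2298:Sat 2299:Sun✓ 2300:Mon✓ 2301:Tue✓ 2302:Wed …(21 more)… 2324:Wed 2325:Thu 2326:Fri 2327:Sat 2328:Mon✓ 2329:Tue✓ 2330:Wed 2331:Thu 2332:Sat 2333:Sun✓ 2334:Mon✓ 2335:Tue✓ 2336:Thu 2337:Fri 2338:Sat
Years with five Tuesdays: 2288, 2289, 2293, 2294, 2295, 2299, 2300, 2301, 2305, 2306, 2307, 2311, 2312, 2316, 2317, 2318, 2322, 2323, 2328, 2329, 2333, 2334, 2335 → 23.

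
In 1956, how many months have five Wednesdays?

A month of length L has five Wednesdays iff its first Wednesday is on day ≤ L−28 (so day 1–3 in a 31-day month, 1–2 in a 30-day month, day 1 in a leap February).
Checking each month of 1956: Jan starts Sun (31d); Feb starts Wed (29d) ✓; Mar starts Thu (31d); Apr starts Sun (30d); May starts Tue (31d) ✓; Jun starts Fri (30d); Jul starts Sun (31d); Aug starts Wed (31d) ✓; Sep starts Sat (30d); Oct starts Mon (31d) ✓; Nov starts Thu (30d); Dec starts Sat (31d).
Five-Wednesday months: February, May, August, October → 4.

4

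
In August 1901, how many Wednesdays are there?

August 1901 has 31 days and begins on Thursday.
The first Wednesday is August 7.
Wednesdays fall on 7, 14, 21, 28 — that's 4.

4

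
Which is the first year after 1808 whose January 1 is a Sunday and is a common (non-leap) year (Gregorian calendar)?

1809

Jan 1 advances by 2 weekdays after a leap year and by 1 after a common year.
1808: Jan 1 is Friday (leap).
1809: Sunday
1809 begins on a Sunday and is a common year.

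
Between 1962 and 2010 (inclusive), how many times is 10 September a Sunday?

Track 10 September's weekday year by year (advancing +1, or +2 across a Feb 29):
  1962: Mon  1963: Tue (+1)  1964: Thu (+2)  1965: Fri (+1)  1966: Sat (+1)
  1967: Sun (+1) ✓  1968: Tue (+2)  1969: Wed (+1)  1970: Thu (+1)  1971: Fri (+1)
  1972: Sun (+2) ✓  1973: Mon (+1)  1974: Tue (+1)  1975: Wed (+1)  … (21 more years) …
  1997: Wed (+1)  1998: Thu (+1)  1999: Fri (+1)  2000: Sun (+2) ✓  2001: Mon (+1)
  2002: Tue (+1)  2003: Wed (+1)  2004: Fri (+2)  2005: Sat (+1)  2006: Sun (+1) ✓
  2007: Mon (+1)  2008: Wed (+2)  2009: Thu (+1)  2010: Fri (+1)
Sunday years: 1967, 1972, 1978, 1989, 1995, 2000, 2006 — 7 in total.

7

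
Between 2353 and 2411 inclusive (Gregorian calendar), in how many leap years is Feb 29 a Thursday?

Leap years in 2353–2411: 14 of them.
Feb 29 weekday advances by 5 (mod 7) from one leap year to the next four years later (or differs when a century non-leap intervenes).
Leap-day weekdays: 2356:Wed 2360:Mon 2364:Sat 2368:Thu✓ 2372:Tue 2376:Sun 2380:Fri 2384:Wed 2388:Mon 2392:Sat 2396:Thu✓ 2400:Tue 2404:Sun 2408:Fri
Thursday: 2368, 2396 → 2.

2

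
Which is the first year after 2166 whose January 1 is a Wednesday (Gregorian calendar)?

Jan 1 advances by 2 weekdays after a leap year and by 1 after a common year.
2166: Jan 1 is Wednesday.
2167: Thursday
2168: Friday (leap)
2169: Sunday
2170: Monday
2171: Tuesday
2172: Wednesday (leap)
2172 begins on a Wednesday

2172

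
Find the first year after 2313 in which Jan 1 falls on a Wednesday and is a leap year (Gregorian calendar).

Jan 1 advances by 2 weekdays after a leap year and by 1 after a common year.
2313: Jan 1 is Wednesday.
2314: Thursday
2315: Friday
2316: Saturday (leap)
2317: Monday
2318: Tuesday
2319: Wednesday
2320: Thursday (leap)
2321: Saturday
2322: Sunday
2323: Monday
2324: Tuesday (leap)
2325: Thursday
2326: Friday
2327: Saturday
2328: Sunday (leap)
2329: Tuesday
2330: Wednesday
2331: Thursday
2332: Friday (leap)
2333: Sunday
2334: Monday
2335: Tuesday
2336: Wednesday (leap)
2336 begins on a Wednesday and is a leap year.

2336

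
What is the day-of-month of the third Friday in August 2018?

17

August 1, 2018 is a Wednesday, so the first Friday is the 3rd.
The third Friday is 3 + 14 = 17.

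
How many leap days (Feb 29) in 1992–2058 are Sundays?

Leap years in 1992–2058: 17 of them.
Feb 29 weekday advances by 5 (mod 7) from one leap year to the next four years later (or differs when a century non-leap intervenes).
Leap-day weekdays: 1992:Sat 1996:Thu 2000:Tue 2004:Sun✓ 2008:Fri 2012:Wed 2016:Mon 2020:Sat 2024:Thu 2028:Tue 2032:Sun✓ 2036:Fri 2040:Wed 2044:Mon 2048:Sat 2052:Thu 2056:Tue
Sunday: 2004, 2032 → 2.

2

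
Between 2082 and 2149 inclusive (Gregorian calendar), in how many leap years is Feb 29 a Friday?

Leap years in 2082–2149: 16 of them.
Feb 29 weekday advances by 5 (mod 7) from one leap year to the next four years later (or differs when a century non-leap intervenes).
Leap-day weekdays: 2084:Tue 2088:Sun 2092:Fri✓ 2096:Wed 2104:Fri✓ 2108:Wed 2112:Mon 2116:Sat 2120:Thu 2124:Tue 2128:Sun 2132:Fri✓ 2136:Wed 2140:Mon 2144:Sat 2148:Thu
Friday: 2092, 2104, 2132 → 3.

3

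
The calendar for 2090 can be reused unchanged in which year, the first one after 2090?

Two years share a calendar iff Jan 1 falls on the same weekday and both are leap or both are common. 2090: Jan 1 is Sunday, common year.
2091: Jan 1 Monday, common
2092: Jan 1 Tuesday, leap
2093: Jan 1 Thursday, common
2094: Jan 1 Friday, common
2095: Jan 1 Saturday, common
2096: Jan 1 Sunday, leap
2097: Jan 1 Tuesday, common
2098: Jan 1 Wednesday, common
2099: Jan 1 Thursday, common
2100: Jan 1 Friday, common
2101: Jan 1 Saturday, common
2102: Jan 1 Sunday, common
2102 matches on both conditions.

2102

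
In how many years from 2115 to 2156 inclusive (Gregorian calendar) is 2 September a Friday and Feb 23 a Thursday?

0

Check each year's weekday for 2 September and Feb 23:
  2115: Mon/Sat  2116: Wed/Sun  2117: Thu/Tue  2118: Fri/Wed  2119: Sat/Thu  2120: Mon/Fri  2121: Tue/Sun  2122: Wed/Mon  2123: Thu/Tue  2124: Sat/Wed  2125: Sun/Fri  2126: Mon/Sat  2127: Tue/Sun  2128: Thu/Mon  …(14 more)…  2143: Mon/Sat  2144: Wed/Sun  2145: Thu/Tue  2146: Fri/Wed  2147: Sat/Thu  2148: Mon/Fri  2149: Tue/Sun  2150: Wed/Mon  2151: Thu/Tue  2152: Sat/Wed  2153: Sun/Fri  2154: Mon/Sat  2155: Tue/Sun  2156: Thu/Mon
Both conditions hold in: no year — 0.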